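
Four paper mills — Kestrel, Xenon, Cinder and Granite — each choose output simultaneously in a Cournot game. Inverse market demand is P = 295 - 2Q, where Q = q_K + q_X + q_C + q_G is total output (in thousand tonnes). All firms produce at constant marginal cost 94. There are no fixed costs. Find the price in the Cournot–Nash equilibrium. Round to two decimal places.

134.20

A representative firm's profit is π_i = q_i(295 - 2Q) - 94q_i.
First-order condition (treating rivals' output as given): 201 - 4q_i - 2·Σ_{j≠i} q_j = 0.
With identical firms every q_j equals q_i, so Σ_{j≠i} q_j = 3q_i and 201 = 10q_i, giving q_i = 201/10.
Total output Q = 402/5, so price P = 295 - 2·(402/5) = 671/5.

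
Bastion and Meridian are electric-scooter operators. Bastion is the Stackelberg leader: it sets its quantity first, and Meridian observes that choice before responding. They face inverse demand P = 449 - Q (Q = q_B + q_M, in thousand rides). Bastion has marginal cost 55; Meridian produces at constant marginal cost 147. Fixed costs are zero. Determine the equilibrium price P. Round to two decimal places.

Solve by backward induction. Given q_B, the follower Meridian maximises π_M = (449 - q_B - q_M)q_M - 147q_M.
Follower FOC: 302 - q_B - 2q_M = 0, so q_M(q_B) = (302 - q_B)/2.
The leader anticipates this reaction. Substituting into P = 449 - Q gives P = 298 - (1/2)q_B, so π_B = (298 - (1/2)q_B)q_B - 55q_B.
Leader FOC: 243 - q_B = 0, so q_B = 243.
Then q_M = (302 - 243)/2 = 59/2.
Total output Q = 545/2, so price P = 449 - 545/2 = 353/2.

176.50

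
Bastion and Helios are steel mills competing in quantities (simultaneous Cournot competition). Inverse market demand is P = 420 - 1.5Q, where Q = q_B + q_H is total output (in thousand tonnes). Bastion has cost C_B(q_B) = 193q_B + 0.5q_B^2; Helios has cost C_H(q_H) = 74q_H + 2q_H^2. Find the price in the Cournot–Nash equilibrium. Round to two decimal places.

296.88

Bastion's profit: π_B = (420 - 1.5Q)q_B - (193q_B + (1/2)q_B²). Setting ∂π_B/∂q_B = 0: 227 - 4q_B - (3/2)(q_H) = 0.
Helios's profit: π_H = (420 - 1.5Q)q_H - (74q_H + 2q_H²). Setting ∂π_H/∂q_H = 0: 346 - 7q_H - (3/2)(q_B) = 0.
Rearranging gives the reaction functions q_B = (227 - (3/2)q_H)/4 and q_H = (346 - (3/2)q_B)/7.
Solving the pair: q_B = 41.5534, q_H = 40.5243.
Total output Q = 82.0777, so price P = 420 - (3/2)·82.0777 = 296.8835.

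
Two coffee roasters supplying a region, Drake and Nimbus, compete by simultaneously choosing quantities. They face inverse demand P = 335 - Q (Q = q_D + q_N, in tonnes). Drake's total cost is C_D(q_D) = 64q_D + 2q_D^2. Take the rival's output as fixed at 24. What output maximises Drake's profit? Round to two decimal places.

With the rival's output fixed at 24, Drake's profit is π_D = (335 - 24 - q_D)q_D - (64q_D + 2q_D²) = (311 - q_D)q_D - (64q_D + 2q_D²).
∂π_D/∂q_D = 247 - 6q_D = 0, so q_D = 247/6.

41.17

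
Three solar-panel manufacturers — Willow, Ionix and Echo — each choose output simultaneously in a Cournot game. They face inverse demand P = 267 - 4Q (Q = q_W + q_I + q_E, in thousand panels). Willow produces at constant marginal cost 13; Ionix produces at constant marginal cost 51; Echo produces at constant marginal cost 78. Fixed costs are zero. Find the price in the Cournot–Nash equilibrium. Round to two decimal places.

102.25

Willow's profit: π_W = (267 - 4Q)q_W - (13q_W). Setting ∂π_W/∂q_W = 0: 254 - 8q_W - 4(q_I + q_E) = 0.
Ionix's profit: π_I = (267 - 4Q)q_I - (51q_I). Setting ∂π_I/∂q_I = 0: 216 - 8q_I - 4(q_W + q_E) = 0.
Echo's profit: π_E = (267 - 4Q)q_E - (78q_E). Setting ∂π_E/∂q_E = 0: 189 - 8q_E - 4(q_W + q_I) = 0.
Adding the 3 first-order conditions: 659 − 16Q = 0, so Q = 659/16.
Back-substituting: q_W = (254 − 659/4)/4 = 357/16, q_I = (216 − 659/4)/4 = 205/16, q_E = (189 − 659/4)/4 = 97/16.
Total output Q = 659/16, so price P = 267 - 4·(659/16) = 409/4.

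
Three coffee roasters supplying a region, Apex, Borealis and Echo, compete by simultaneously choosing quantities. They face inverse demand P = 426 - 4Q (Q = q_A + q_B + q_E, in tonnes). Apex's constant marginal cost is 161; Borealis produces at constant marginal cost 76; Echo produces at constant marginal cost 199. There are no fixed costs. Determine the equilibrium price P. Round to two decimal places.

215.50

Apex's profit: π_A = (426 - 4Q)q_A - (161q_A). Setting ∂π_A/∂q_A = 0: 265 - 8q_A - 4(q_B + q_E) = 0.
Borealis's profit: π_B = (426 - 4Q)q_B - (76q_B). Setting ∂π_B/∂q_B = 0: 350 - 8q_B - 4(q_A + q_E) = 0.
Echo's profit: π_E = (426 - 4Q)q_E - (199q_E). Setting ∂π_E/∂q_E = 0: 227 - 8q_E - 4(q_A + q_B) = 0.
Summing all 3 equations gives 842 − 16Q = 0, hence Q = 421/8.
Back-substituting: q_A = (265 − 421/2)/4 = 109/8, q_B = (350 − 421/2)/4 = 279/8, q_E = (227 − 421/2)/4 = 33/8.
Total output Q = 421/8, so price P = 426 - 4·(421/8) = 431/2.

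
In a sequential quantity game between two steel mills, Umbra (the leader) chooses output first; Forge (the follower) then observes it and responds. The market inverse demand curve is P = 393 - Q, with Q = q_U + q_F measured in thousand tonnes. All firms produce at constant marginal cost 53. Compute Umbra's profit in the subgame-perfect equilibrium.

Solve by backward induction. Given q_U, the follower Forge maximises π_F = (393 - q_U - q_F)q_F - 53q_F.
∂π_F/∂q_F = 340 - q_U - 2q_F = 0 gives the reaction function q_F = (340 - q_U)/2.
The leader anticipates this reaction. Substituting into P = 393 - Q gives P = 223 - (1/2)q_U, so π_U = (223 - (1/2)q_U)q_U - 53q_U.
Leader FOC: 170 - q_U = 0, so q_U = 170.
Then q_F = (340 - 170)/2 = 85.
Price P = 393 - 255 = 138.
Umbra's profit: (138 - 53)·170 = 14450.

14450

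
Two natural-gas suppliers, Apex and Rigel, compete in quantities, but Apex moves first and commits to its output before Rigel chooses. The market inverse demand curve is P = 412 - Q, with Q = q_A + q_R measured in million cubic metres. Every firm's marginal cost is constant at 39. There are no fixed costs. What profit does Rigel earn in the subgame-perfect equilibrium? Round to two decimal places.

The follower Rigel best-responds to any q_A: π_R = (412 - Q)q_R - 39q_R.
Setting the follower's marginal profit to zero, 373 - q_A - 2q_R = 0, i.e. q_R = (373 - q_A)/2.
Apex substitutes q_R(q_A) into its own profit: π_A = q_A(412 - q_A - (373 - q_A)/2) - 39q_A = (451/2 - (1/2)q_A)q_A - 39q_A.
The leader's first-order condition 373/2 - q_A = 0 yields q_A = 373/2.
Then q_R = (373 - 373/2)/2 = 373/4.
Price P = 412 - 1119/4 = 529/4.
Rigel's profit: (529/4 - 39)·(373/4) = 8695.5625.

8695.56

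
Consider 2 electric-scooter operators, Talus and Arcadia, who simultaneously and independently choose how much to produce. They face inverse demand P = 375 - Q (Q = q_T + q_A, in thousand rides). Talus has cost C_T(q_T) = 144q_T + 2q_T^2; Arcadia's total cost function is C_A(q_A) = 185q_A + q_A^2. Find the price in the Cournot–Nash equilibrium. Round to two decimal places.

Talus's profit: π_T = (375 - Q)q_T - (144q_T + 2q_T²). Setting ∂π_T/∂q_T = 0: 231 - 6q_T - (q_A) = 0.
Arcadia's profit: π_A = (375 - Q)q_A - (185q_A + q_A²). Setting ∂π_A/∂q_A = 0: 190 - 4q_A - (q_T) = 0.
Best responses: q_T = (231 - q_A)/6, q_A = (190 - q_T)/4.
Solving the pair: q_T = 734/23, q_A = 909/23.
Total output Q = 1643/23, so price P = 375 - 1643/23 = 303.5652.

303.57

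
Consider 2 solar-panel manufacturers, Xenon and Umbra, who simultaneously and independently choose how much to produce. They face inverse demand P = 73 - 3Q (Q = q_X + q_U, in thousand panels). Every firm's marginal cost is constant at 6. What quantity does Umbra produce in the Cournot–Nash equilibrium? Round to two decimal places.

Each firm earns π_i = (73 - 3Q)q_i - 6q_i.
First-order condition (treating rivals' output as given): 67 - 6q_i - 3q_j = 0.
By symmetry each firm produces the same amount; substituting q_j = q_i yields q_i = 67/9.

7.44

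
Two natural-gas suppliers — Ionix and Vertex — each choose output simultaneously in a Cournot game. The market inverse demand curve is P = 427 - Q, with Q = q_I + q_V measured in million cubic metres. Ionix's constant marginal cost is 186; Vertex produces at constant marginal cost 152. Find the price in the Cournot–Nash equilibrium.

Ionix's profit: π_I = (427 - Q)q_I - (186q_I). Setting ∂π_I/∂q_I = 0: 241 - 2q_I - (q_V) = 0.
Vertex's first-order condition: 275 - 2q_V - (q_I) = 0.
Rearranging gives the reaction functions q_I = (241 - q_V)/2 and q_V = (275 - q_I)/2.
Solving the pair: q_I = 69, q_V = 103.
Total output Q = 172, so price P = 427 - 172 = 255.

255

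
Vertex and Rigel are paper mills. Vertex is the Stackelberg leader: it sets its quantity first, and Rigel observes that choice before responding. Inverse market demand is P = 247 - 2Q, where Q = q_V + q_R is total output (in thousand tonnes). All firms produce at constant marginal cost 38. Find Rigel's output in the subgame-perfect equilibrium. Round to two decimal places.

Solve by backward induction. Given q_V, the follower Rigel maximises π_R = (247 - 2q_V - 2q_R)q_R - 38q_R.
Setting the follower's marginal profit to zero, 209 - 2q_V - 4q_R = 0, i.e. q_R = (209 - 2q_V)/4.
Vertex substitutes q_R(q_V) into its own profit: π_V = q_V(247 - 2q_V - (209 - 2q_V)/2) - 38q_V = (285/2 - q_V)q_V - 38q_V.
Maximising: ∂π_V/∂q_V = 209/2 - 2q_V = 0, giving q_V = 209/4.
Then q_R = (209 - 2·(209/4))/4 = 209/8.

26.13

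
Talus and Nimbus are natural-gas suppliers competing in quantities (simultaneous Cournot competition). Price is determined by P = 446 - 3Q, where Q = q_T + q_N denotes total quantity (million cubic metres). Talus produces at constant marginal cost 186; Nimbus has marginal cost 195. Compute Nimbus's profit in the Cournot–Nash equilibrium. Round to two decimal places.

2169.04

Talus's profit: π_T = (446 - 3Q)q_T - (186q_T). Setting ∂π_T/∂q_T = 0: 260 - 6q_T - 3(q_N) = 0.
Nimbus's first-order condition: 251 - 6q_N - 3(q_T) = 0.
Best responses: q_T = (260 - 3q_N)/6, q_N = (251 - 3q_T)/6.
Substituting one into the other gives q_T = 269/9 and q_N = 242/9.
Price P = 446 - 3·(511/9) = 827/3.
Nimbus's profit: (827/3 - 195)·(242/9) = 2169.0370.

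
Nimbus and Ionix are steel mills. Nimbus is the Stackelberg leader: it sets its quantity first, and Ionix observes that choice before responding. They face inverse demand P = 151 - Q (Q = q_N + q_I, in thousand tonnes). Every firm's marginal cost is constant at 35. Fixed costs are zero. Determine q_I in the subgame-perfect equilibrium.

29

The follower Ionix best-responds to any q_N: π_I = (151 - Q)q_I - 35q_I.
∂π_I/∂q_I = 116 - q_N - 2q_I = 0 gives the reaction function q_I = (116 - q_N)/2.
Nimbus substitutes q_I(q_N) into its own profit: π_N = q_N(151 - q_N - (116 - q_N)/2) - 35q_N = (93 - (1/2)q_N)q_N - 35q_N.
Leader FOC: 58 - q_N = 0, so q_N = 58.
Then q_I = (116 - 58)/2 = 29.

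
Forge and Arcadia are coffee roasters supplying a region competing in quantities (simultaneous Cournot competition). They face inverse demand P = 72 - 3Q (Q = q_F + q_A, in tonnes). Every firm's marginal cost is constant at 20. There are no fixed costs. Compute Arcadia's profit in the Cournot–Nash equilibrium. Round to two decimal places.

A representative firm's profit is π_i = q_i(72 - 3Q) - 20q_i.
First-order condition (treating rivals' output as given): 52 - 6q_i - 3q_j = 0.
By symmetry each firm produces the same amount; substituting q_j = q_i yields q_i = 52/9.
Price P = 72 - 3·(104/9) = 112/3.
Arcadia's profit: (112/3 - 20)·(52/9) = 100.1481.

100.15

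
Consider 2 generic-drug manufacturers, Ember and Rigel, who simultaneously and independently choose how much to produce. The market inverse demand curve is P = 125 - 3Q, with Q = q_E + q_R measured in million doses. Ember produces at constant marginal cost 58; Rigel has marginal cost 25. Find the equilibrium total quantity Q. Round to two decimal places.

18.56

Ember's profit: π_E = (125 - 3Q)q_E - (58q_E). Setting ∂π_E/∂q_E = 0: 67 - 6q_E - 3(q_R) = 0.
Rigel's profit: π_R = (125 - 3Q)q_R - (25q_R). Setting ∂π_R/∂q_R = 0: 100 - 6q_R - 3(q_E) = 0.
Rearranging gives the reaction functions q_E = (67 - 3q_R)/6 and q_R = (100 - 3q_E)/6.
Substituting one into the other gives q_E = 34/9 and q_R = 133/9.
Total output Q = 34/9 + 133/9 = 167/9.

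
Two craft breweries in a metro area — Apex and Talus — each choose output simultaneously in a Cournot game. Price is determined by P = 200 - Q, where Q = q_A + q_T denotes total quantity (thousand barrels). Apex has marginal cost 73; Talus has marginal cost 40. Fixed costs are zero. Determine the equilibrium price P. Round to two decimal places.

Apex's profit: π_A = (200 - Q)q_A - (73q_A). Setting ∂π_A/∂q_A = 0: 127 - 2q_A - (q_T) = 0.
Talus's first-order condition: 160 - 2q_T - (q_A) = 0.
So q_A = (127 - q_T)/2 and q_T = (160 - q_A)/2.
Substituting one into the other gives q_A = 94/3 and q_T = 193/3.
Total output Q = 287/3, so price P = 200 - 287/3 = 313/3.

104.33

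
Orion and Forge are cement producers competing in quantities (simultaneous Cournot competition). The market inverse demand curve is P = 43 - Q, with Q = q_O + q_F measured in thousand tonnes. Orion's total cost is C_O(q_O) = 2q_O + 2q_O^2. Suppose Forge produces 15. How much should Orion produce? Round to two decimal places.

With the rival's output fixed at 15, Orion's profit is π_O = (43 - 15 - q_O)q_O - (2q_O + 2q_O²) = (28 - q_O)q_O - (2q_O + 2q_O²).
∂π_O/∂q_O = 26 - 6q_O = 0, so q_O = 13/3.

4.33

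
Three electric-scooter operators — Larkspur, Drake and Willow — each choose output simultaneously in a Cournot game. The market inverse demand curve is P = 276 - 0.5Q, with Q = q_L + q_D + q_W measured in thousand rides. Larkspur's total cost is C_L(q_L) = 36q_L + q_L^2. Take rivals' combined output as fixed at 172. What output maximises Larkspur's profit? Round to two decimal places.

51.33

With rivals' combined output fixed at 172, Larkspur's profit is π_L = (276 - (1/2)·172 - (1/2)q_L)q_L - (36q_L + q_L²) = (190 - (1/2)q_L)q_L - (36q_L + q_L²).
∂π_L/∂q_L = 154 - 3q_L = 0, so q_L = 154/3.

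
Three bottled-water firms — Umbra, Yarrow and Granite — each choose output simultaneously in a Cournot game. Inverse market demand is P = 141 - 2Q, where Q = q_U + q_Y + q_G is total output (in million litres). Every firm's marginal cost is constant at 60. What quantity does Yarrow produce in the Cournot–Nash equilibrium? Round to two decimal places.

10.13

Each firm earns π_i = (141 - 2Q)q_i - 60q_i.
First-order condition (treating rivals' output as given): 81 - 4q_i - 2·Σ_{j≠i} q_j = 0.
By symmetry each firm produces the same amount; substituting Σ_{j≠i} q_j = 2q_i yields q_i = 81/8.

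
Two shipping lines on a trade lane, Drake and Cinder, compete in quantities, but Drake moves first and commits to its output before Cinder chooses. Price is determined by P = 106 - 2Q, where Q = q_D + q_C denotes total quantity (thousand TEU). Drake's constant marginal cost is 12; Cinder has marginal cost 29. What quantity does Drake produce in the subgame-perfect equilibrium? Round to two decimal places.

The follower Cinder best-responds to any q_D: π_C = (106 - 2Q)q_C - 29q_C.
∂π_C/∂q_C = 77 - 2q_D - 4q_C = 0 gives the reaction function q_C = (77 - 2q_D)/4.
Drake substitutes q_C(q_D) into its own profit: π_D = q_D(106 - 2q_D - (77 - 2q_D)/2) - 12q_D = (135/2 - q_D)q_D - 12q_D.
Leader FOC: 111/2 - 2q_D = 0, so q_D = 111/4.
Then q_C = (77 - 2·(111/4))/4 = 43/8.

27.75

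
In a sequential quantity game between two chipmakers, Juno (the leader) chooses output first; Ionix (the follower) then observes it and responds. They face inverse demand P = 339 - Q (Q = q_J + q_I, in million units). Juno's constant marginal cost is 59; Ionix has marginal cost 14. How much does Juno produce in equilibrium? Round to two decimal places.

117.50

Solve by backward induction. Given q_J, the follower Ionix maximises π_I = (339 - q_J - q_I)q_I - 14q_I.
Follower FOC: 325 - q_J - 2q_I = 0, so q_I(q_J) = (325 - q_J)/2.
The leader anticipates this reaction. Substituting into P = 339 - Q gives P = 353/2 - (1/2)q_J, so π_J = (353/2 - (1/2)q_J)q_J - 59q_J.
The leader's first-order condition 235/2 - q_J = 0 yields q_J = 235/2.
Then q_I = (325 - 235/2)/2 = 415/4.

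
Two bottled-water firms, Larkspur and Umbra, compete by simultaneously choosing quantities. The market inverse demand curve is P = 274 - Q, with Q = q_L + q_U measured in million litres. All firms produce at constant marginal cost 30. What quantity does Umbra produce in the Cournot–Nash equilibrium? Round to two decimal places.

81.33

A representative firm's profit is π_i = q_i(274 - Q) - 30q_i.
First-order condition (treating rivals' output as given): 244 - 2q_i - q_j = 0.
By symmetry each firm produces the same amount; substituting q_j = q_i yields q_i = 244/3.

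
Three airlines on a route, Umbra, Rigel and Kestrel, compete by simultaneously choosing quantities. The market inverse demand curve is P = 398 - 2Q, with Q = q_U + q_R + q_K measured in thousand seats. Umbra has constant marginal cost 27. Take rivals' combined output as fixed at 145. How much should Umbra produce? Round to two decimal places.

With rivals' combined output fixed at 145, Umbra's profit is π_U = (398 - 2·145 - 2q_U)q_U - (27q_U) = (108 - 2q_U)q_U - (27q_U).
∂π_U/∂q_U = 81 - 4q_U = 0, so q_U = 81/4.

20.25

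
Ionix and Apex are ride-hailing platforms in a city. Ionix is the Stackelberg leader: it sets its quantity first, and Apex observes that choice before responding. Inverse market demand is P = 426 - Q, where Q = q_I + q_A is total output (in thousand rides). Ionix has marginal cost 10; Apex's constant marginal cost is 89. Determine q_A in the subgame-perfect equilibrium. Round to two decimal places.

44.75

The follower Apex best-responds to any q_I: π_A = (426 - Q)q_A - 89q_A.
∂π_A/∂q_A = 337 - q_I - 2q_A = 0 gives the reaction function q_A = (337 - q_I)/2.
Ionix substitutes q_A(q_I) into its own profit: π_I = q_I(426 - q_I - (337 - q_I)/2) - 10q_I = (515/2 - (1/2)q_I)q_I - 10q_I.
The leader's first-order condition 495/2 - q_I = 0 yields q_I = 495/2.
Then q_A = (337 - 495/2)/2 = 179/4.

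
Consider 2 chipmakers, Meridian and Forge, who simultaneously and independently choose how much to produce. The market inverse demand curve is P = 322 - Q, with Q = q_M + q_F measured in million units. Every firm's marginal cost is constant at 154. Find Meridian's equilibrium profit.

3136

Each firm earns π_i = (322 - Q)q_i - 154q_i.
First-order condition (treating rivals' output as given): 168 - 2q_i - q_j = 0.
With identical firms every q_j equals q_i, so q_j = q_i and 168 = 3q_i, giving q_i = 56.
Price P = 322 - 112 = 210.
Meridian's profit: (210 - 154)·56 = 3136.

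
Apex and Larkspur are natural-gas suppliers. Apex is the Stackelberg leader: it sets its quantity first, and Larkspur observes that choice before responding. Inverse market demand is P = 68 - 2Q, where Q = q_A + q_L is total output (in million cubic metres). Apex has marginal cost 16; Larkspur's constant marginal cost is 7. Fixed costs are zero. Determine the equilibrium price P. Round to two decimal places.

The follower Larkspur best-responds to any q_A: π_L = (68 - 2Q)q_L - 7q_L.
∂π_L/∂q_L = 61 - 2q_A - 4q_L = 0 gives the reaction function q_L = (61 - 2q_A)/4.
Apex substitutes q_L(q_A) into its own profit: π_A = q_A(68 - 2q_A - (61 - 2q_A)/2) - 16q_A = (75/2 - q_A)q_A - 16q_A.
Maximising: ∂π_A/∂q_A = 43/2 - 2q_A = 0, giving q_A = 43/4.
Then q_L = (61 - 2·(43/4))/4 = 79/8.
Total output Q = 165/8, so price P = 68 - 2·(165/8) = 107/4.

26.75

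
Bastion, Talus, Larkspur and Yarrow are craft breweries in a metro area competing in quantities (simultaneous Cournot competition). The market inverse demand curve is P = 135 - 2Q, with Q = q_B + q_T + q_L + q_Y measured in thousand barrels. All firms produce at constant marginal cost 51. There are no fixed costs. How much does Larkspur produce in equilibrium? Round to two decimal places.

8.40

A representative firm's profit is π_i = q_i(135 - 2Q) - 51q_i.
Setting ∂π_i/∂q_i = 0 with rivals' quantities fixed: 84 - 4q_i - 2·Σ_{j≠i} q_j = 0.
With identical firms every q_j equals q_i, so Σ_{j≠i} q_j = 3q_i and 84 = 10q_i, giving q_i = 42/5.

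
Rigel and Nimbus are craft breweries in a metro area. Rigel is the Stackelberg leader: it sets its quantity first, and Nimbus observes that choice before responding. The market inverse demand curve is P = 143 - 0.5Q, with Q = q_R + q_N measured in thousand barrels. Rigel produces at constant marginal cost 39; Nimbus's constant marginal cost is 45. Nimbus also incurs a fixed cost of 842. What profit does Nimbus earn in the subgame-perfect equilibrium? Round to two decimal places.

82.50

Solve by backward induction. Given q_R, the follower Nimbus maximises π_N = (143 - (1/2)q_R - (1/2)q_N)q_N - 45q_N.
Follower FOC: 98 - (1/2)q_R - q_N = 0, so q_N(q_R) = (98 - (1/2)q_R).
Rigel substitutes q_N(q_R) into its own profit: π_R = q_R(143 - (1/2)q_R - (98 - (1/2)q_R)/2) - 39q_R = (94 - (1/4)q_R)q_R - 39q_R.
Leader FOC: 55 - (1/2)q_R = 0, so q_R = 110.
Then q_N = (98 - (1/2)·110) = 43.
Price P = 143 - (1/2)·153 = 133/2.
Nimbus's profit: (133/2 - 45)·43 - 842 = 165/2.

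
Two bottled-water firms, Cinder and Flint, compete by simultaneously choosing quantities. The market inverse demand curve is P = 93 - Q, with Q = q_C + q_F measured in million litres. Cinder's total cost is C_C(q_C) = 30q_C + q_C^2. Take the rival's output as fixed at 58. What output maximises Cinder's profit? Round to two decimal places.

1.25

With the rival's output fixed at 58, Cinder's profit is π_C = (93 - 58 - q_C)q_C - (30q_C + q_C²) = (35 - q_C)q_C - (30q_C + q_C²).
∂π_C/∂q_C = 5 - 4q_C = 0, so q_C = 5/4.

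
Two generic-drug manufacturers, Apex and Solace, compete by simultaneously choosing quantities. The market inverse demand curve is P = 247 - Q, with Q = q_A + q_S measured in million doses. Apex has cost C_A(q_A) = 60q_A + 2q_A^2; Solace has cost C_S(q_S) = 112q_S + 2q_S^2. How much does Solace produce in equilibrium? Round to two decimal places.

17.80

Apex's profit: π_A = (247 - Q)q_A - (60q_A + 2q_A²). Setting ∂π_A/∂q_A = 0: 187 - 6q_A - (q_S) = 0.
Solace's first-order condition: 135 - 6q_S - (q_A) = 0.
Best responses: q_A = (187 - q_S)/6, q_S = (135 - q_A)/6.
Solving the pair: q_A = 141/5, q_S = 89/5.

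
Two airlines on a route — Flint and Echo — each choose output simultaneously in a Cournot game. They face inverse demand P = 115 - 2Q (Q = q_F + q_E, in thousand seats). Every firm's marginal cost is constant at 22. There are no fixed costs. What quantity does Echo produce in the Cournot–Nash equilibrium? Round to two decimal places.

15.50

Each firm earns π_i = (115 - 2Q)q_i - 22q_i.
Setting ∂π_i/∂q_i = 0 with rivals' quantities fixed: 93 - 4q_i - 2q_j = 0.
With identical firms every q_j equals q_i, so q_j = q_i and 93 = 6q_i, giving q_i = 31/2.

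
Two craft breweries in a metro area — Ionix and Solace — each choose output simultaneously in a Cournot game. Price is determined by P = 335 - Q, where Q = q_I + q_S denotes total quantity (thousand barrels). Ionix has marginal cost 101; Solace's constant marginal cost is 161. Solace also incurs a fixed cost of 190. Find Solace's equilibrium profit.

Ionix's profit: π_I = (335 - Q)q_I - (101q_I). Setting ∂π_I/∂q_I = 0: 234 - 2q_I - (q_S) = 0.
Solace's first-order condition: 174 - 2q_S - (q_I) = 0.
Rearranging gives the reaction functions q_I = (234 - q_S)/2 and q_S = (174 - q_I)/2.
Substituting one into the other gives q_I = 98 and q_S = 38.
Price P = 335 - 136 = 199.
Solace's profit: (199 - 161)·38 - 190 = 1254.

1254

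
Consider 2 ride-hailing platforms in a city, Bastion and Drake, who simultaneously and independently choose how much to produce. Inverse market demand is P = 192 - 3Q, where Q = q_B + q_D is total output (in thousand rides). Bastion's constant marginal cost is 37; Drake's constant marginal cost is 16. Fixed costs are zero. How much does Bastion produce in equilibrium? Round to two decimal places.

14.89

Bastion's profit: π_B = (192 - 3Q)q_B - (37q_B). Setting ∂π_B/∂q_B = 0: 155 - 6q_B - 3(q_D) = 0.
Drake's first-order condition: 176 - 6q_D - 3(q_B) = 0.
Best responses: q_B = (155 - 3q_D)/6, q_D = (176 - 3q_B)/6.
Substituting one into the other gives q_B = 134/9 and q_D = 197/9.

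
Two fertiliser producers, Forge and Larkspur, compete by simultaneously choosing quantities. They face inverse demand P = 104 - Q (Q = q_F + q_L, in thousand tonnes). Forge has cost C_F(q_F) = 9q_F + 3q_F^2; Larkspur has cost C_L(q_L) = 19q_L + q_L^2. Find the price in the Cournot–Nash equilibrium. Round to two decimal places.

75.61

Forge's profit: π_F = (104 - Q)q_F - (9q_F + 3q_F²). Setting ∂π_F/∂q_F = 0: 95 - 8q_F - (q_L) = 0.
Larkspur's first-order condition: 85 - 4q_L - (q_F) = 0.
Rearranging gives the reaction functions q_F = (95 - q_L)/8 and q_L = (85 - q_F)/4.
Solving the pair: q_F = 295/31, q_L = 585/31.
Total output Q = 880/31, so price P = 104 - 880/31 = 75.6129.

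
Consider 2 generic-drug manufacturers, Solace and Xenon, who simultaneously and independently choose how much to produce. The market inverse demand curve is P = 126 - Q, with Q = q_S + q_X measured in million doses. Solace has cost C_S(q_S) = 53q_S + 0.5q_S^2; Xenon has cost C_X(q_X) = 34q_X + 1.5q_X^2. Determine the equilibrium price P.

92

Solace's profit: π_S = (126 - Q)q_S - (53q_S + (1/2)q_S²). Setting ∂π_S/∂q_S = 0: 73 - 3q_S - (q_X) = 0.
Xenon's first-order condition: 92 - 5q_X - (q_S) = 0.
Best responses: q_S = (73 - q_X)/3, q_X = (92 - q_S)/5.
Solving the pair: q_S = 39/2, q_X = 29/2.
Total output Q = 34, so price P = 126 - 34 = 92.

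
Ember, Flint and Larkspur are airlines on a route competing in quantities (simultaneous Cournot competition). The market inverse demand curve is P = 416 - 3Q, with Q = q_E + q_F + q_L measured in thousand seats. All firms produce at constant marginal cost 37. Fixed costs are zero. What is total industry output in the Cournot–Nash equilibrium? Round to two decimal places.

94.75

Each firm earns π_i = (416 - 3Q)q_i - 37q_i.
Setting ∂π_i/∂q_i = 0 with rivals' quantities fixed: 379 - 6q_i - 3·Σ_{j≠i} q_j = 0.
By symmetry each firm produces the same amount; substituting Σ_{j≠i} q_j = 2q_i yields q_i = 379/12.
Total output Q = 379/12 + 379/12 + 379/12 = 379/4.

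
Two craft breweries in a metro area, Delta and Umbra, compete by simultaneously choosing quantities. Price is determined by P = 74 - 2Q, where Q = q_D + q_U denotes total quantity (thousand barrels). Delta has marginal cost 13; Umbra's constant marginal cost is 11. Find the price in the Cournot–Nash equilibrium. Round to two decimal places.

32.67

Delta's profit: π_D = (74 - 2Q)q_D - (13q_D). Setting ∂π_D/∂q_D = 0: 61 - 4q_D - 2(q_U) = 0.
Umbra's first-order condition: 63 - 4q_U - 2(q_D) = 0.
Rearranging gives the reaction functions q_D = (61 - 2q_U)/4 and q_U = (63 - 2q_D)/4.
Solving the pair: q_D = 59/6, q_U = 65/6.
Total output Q = 62/3, so price P = 74 - 2·(62/3) = 98/3.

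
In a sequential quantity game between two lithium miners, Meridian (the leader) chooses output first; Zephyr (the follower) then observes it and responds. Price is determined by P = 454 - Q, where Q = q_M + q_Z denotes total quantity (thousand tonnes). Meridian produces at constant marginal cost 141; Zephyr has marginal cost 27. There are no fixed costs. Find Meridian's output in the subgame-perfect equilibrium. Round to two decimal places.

The follower Zephyr best-responds to any q_M: π_Z = (454 - Q)q_Z - 27q_Z.
Follower FOC: 427 - q_M - 2q_Z = 0, so q_Z(q_M) = (427 - q_M)/2.
The leader anticipates this reaction. Substituting into P = 454 - Q gives P = 481/2 - (1/2)q_M, so π_M = (481/2 - (1/2)q_M)q_M - 141q_M.
Maximising: ∂π_M/∂q_M = 199/2 - q_M = 0, giving q_M = 199/2.
Then q_Z = (427 - 199/2)/2 = 655/4.

99.50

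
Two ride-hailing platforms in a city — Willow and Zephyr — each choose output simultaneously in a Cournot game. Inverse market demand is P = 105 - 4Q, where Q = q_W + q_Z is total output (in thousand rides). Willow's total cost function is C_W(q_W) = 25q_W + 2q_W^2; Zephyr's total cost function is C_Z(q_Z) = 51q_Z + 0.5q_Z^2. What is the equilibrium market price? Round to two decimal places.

68.83

Willow's profit: π_W = (105 - 4Q)q_W - (25q_W + 2q_W²). Setting ∂π_W/∂q_W = 0: 80 - 12q_W - 4(q_Z) = 0.
Zephyr's profit: π_Z = (105 - 4Q)q_Z - (51q_Z + (1/2)q_Z²). Setting ∂π_Z/∂q_Z = 0: 54 - 9q_Z - 4(q_W) = 0.
Rearranging gives the reaction functions q_W = (80 - 4q_Z)/12 and q_Z = (54 - 4q_W)/9.
Substituting one into the other gives q_W = 126/23 and q_Z = 82/23.
Total output Q = 208/23, so price P = 105 - 4·(208/23) = 1583/23.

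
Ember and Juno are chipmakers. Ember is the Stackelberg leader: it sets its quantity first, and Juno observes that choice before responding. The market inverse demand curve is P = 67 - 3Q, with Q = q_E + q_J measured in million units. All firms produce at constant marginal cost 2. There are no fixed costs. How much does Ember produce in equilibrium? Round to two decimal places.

10.83

The follower Juno best-responds to any q_E: π_J = (67 - 3Q)q_J - 2q_J.
∂π_J/∂q_J = 65 - 3q_E - 6q_J = 0 gives the reaction function q_J = (65 - 3q_E)/6.
The leader anticipates this reaction. Substituting into P = 67 - 3Q gives P = 69/2 - (3/2)q_E, so π_E = (69/2 - (3/2)q_E)q_E - 2q_E.
Maximising: ∂π_E/∂q_E = 65/2 - 3q_E = 0, giving q_E = 65/6.
Then q_J = (65 - 3·(65/6))/6 = 65/12.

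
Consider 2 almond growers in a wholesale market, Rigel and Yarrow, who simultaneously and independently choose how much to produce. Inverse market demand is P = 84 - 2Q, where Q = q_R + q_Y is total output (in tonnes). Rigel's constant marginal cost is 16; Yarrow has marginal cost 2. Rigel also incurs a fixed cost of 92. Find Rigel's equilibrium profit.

70

Rigel's profit: π_R = (84 - 2Q)q_R - (16q_R). Setting ∂π_R/∂q_R = 0: 68 - 4q_R - 2(q_Y) = 0.
Yarrow's first-order condition: 82 - 4q_Y - 2(q_R) = 0.
Best responses: q_R = (68 - 2q_Y)/4, q_Y = (82 - 2q_R)/4.
Solving the pair: q_R = 9, q_Y = 16.
Price P = 84 - 2·25 = 34.
Rigel's profit: (34 - 16)·9 - 92 = 70.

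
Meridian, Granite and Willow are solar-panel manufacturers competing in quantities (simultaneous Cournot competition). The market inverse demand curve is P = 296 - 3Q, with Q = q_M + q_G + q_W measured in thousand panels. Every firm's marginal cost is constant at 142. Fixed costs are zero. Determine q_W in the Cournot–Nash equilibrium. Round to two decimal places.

12.83

A representative firm's profit is π_i = q_i(296 - 3Q) - 142q_i.
Setting ∂π_i/∂q_i = 0 with rivals' quantities fixed: 154 - 6q_i - 3·Σ_{j≠i} q_j = 0.
By symmetry each firm produces the same amount; substituting Σ_{j≠i} q_j = 2q_i yields q_i = 154/12 = 77/6.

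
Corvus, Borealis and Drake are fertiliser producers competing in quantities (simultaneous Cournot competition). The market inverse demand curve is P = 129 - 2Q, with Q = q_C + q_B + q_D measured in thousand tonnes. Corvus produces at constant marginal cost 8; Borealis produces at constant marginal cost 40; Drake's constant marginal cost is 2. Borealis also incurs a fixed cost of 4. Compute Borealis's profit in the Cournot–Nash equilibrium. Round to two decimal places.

7.28

Corvus's profit: π_C = (129 - 2Q)q_C - (8q_C). Setting ∂π_C/∂q_C = 0: 121 - 4q_C - 2(q_B + q_D) = 0.
Borealis's first-order condition: 89 - 4q_B - 2(q_C + q_D) = 0.
Drake's profit: π_D = (129 - 2Q)q_D - (2q_D). Setting ∂π_D/∂q_D = 0: 127 - 4q_D - 2(q_C + q_B) = 0.
Adding the 3 first-order conditions: 337 − 8Q = 0, so Q = 337/8.
Back-substituting: q_C = (121 − 337/4)/2 = 147/8, q_B = (89 − 337/4)/2 = 19/8, q_D = (127 − 337/4)/2 = 171/8.
Price P = 129 - 2·(337/8) = 179/4.
Borealis's profit: (179/4 - 40)·(19/8) - 4 = 233/32.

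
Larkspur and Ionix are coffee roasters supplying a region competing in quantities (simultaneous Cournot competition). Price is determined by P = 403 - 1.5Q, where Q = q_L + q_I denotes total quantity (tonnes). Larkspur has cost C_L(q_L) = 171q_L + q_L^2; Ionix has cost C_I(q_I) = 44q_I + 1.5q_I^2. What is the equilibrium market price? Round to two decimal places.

278.65

Larkspur's profit: π_L = (403 - 1.5Q)q_L - (171q_L + q_L²). Setting ∂π_L/∂q_L = 0: 232 - 5q_L - (3/2)(q_I) = 0.
Ionix's first-order condition: 359 - 6q_I - (3/2)(q_L) = 0.
So q_L = (232 - (3/2)q_I)/5 and q_I = (359 - (3/2)q_L)/6.
Solving the pair: q_L = 1138/37, q_I = 52.1441.
Total output Q = 82.9009, so price P = 403 - (3/2)·82.9009 = 278.6486.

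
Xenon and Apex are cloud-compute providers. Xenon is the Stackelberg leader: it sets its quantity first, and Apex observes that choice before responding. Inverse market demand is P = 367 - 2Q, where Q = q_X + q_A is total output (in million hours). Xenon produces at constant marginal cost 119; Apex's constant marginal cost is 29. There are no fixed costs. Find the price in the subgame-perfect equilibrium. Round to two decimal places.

The follower Apex best-responds to any q_X: π_A = (367 - 2Q)q_A - 29q_A.
Setting the follower's marginal profit to zero, 338 - 2q_X - 4q_A = 0, i.e. q_A = (338 - 2q_X)/4.
Xenon substitutes q_A(q_X) into its own profit: π_X = q_X(367 - 2q_X - (338 - 2q_X)/2) - 119q_X = (198 - q_X)q_X - 119q_X.
Maximising: ∂π_X/∂q_X = 79 - 2q_X = 0, giving q_X = 79/2.
Then q_A = (338 - 2·(79/2))/4 = 259/4.
Total output Q = 417/4, so price P = 367 - 2·(417/4) = 317/2.

158.50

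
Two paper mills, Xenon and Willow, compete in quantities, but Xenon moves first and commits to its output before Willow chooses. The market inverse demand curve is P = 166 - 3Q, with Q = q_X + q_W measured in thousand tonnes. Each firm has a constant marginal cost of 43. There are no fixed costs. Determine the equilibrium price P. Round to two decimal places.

73.75

Solve by backward induction. Given q_X, the follower Willow maximises π_W = (166 - 3q_X - 3q_W)q_W - 43q_W.
Setting the follower's marginal profit to zero, 123 - 3q_X - 6q_W = 0, i.e. q_W = (123 - 3q_X)/6.
Xenon substitutes q_W(q_X) into its own profit: π_X = q_X(166 - 3q_X - (123 - 3q_X)/2) - 43q_X = (209/2 - (3/2)q_X)q_X - 43q_X.
The leader's first-order condition 123/2 - 3q_X = 0 yields q_X = 41/2.
Then q_W = (123 - 3·(41/2))/6 = 41/4.
Total output Q = 123/4, so price P = 166 - 3·(123/4) = 295/4.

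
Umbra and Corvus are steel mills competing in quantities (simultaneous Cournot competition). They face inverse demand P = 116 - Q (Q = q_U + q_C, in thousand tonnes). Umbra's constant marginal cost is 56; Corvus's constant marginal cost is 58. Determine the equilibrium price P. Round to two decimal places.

76.67

Umbra's profit: π_U = (116 - Q)q_U - (56q_U). Setting ∂π_U/∂q_U = 0: 60 - 2q_U - (q_C) = 0.
Corvus's first-order condition: 58 - 2q_C - (q_U) = 0.
So q_U = (60 - q_C)/2 and q_C = (58 - q_U)/2.
Solving the pair: q_U = 62/3, q_C = 56/3.
Total output Q = 118/3, so price P = 116 - 118/3 = 230/3.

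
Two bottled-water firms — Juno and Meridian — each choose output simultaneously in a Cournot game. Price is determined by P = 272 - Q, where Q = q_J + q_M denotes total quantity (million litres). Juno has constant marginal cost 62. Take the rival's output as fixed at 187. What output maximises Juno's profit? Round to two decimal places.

11.50

With the rival's output fixed at 187, Juno's profit is π_J = (272 - 187 - q_J)q_J - (62q_J) = (85 - q_J)q_J - (62q_J).
∂π_J/∂q_J = 23 - 2q_J = 0, so q_J = 23/2.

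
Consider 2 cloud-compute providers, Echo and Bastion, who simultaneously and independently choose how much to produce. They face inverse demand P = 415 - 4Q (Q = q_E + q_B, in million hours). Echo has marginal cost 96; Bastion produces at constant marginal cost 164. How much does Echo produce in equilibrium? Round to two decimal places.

Echo's profit: π_E = (415 - 4Q)q_E - (96q_E). Setting ∂π_E/∂q_E = 0: 319 - 8q_E - 4(q_B) = 0.
Bastion's first-order condition: 251 - 8q_B - 4(q_E) = 0.
Best responses: q_E = (319 - 4q_B)/8, q_B = (251 - 4q_E)/8.
Solving the pair: q_E = 129/4, q_B = 61/4.

32.25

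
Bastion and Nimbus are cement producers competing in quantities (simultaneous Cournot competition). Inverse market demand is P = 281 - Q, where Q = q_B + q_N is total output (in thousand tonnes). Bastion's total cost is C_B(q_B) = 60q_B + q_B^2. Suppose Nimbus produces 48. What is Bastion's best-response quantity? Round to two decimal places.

With the rival's output fixed at 48, Bastion's profit is π_B = (281 - 48 - q_B)q_B - (60q_B + q_B²) = (233 - q_B)q_B - (60q_B + q_B²).
∂π_B/∂q_B = 173 - 4q_B = 0, so q_B = 173/4.

43.25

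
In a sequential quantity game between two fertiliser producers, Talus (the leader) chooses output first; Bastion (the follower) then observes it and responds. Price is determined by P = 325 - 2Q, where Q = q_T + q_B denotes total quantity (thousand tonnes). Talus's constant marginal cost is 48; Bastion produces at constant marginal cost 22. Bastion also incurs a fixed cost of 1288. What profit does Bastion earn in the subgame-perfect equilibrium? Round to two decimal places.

2650.28

Solve by backward induction. Given q_T, the follower Bastion maximises π_B = (325 - 2q_T - 2q_B)q_B - 22q_B.
∂π_B/∂q_B = 303 - 2q_T - 4q_B = 0 gives the reaction function q_B = (303 - 2q_T)/4.
The leader anticipates this reaction. Substituting into P = 325 - 2Q gives P = 347/2 - q_T, so π_T = (347/2 - q_T)q_T - 48q_T.
The leader's first-order condition 251/2 - 2q_T = 0 yields q_T = 251/4.
Then q_B = (303 - 2·(251/4))/4 = 355/8.
Price P = 325 - 2·(857/8) = 443/4.
Bastion's profit: (443/4 - 22)·(355/8) - 1288 = 2650.2813.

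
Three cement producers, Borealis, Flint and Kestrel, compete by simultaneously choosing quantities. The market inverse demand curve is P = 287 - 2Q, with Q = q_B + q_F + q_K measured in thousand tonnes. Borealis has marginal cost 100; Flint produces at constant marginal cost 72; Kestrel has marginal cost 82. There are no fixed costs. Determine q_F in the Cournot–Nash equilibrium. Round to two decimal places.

Borealis's profit: π_B = (287 - 2Q)q_B - (100q_B). Setting ∂π_B/∂q_B = 0: 187 - 4q_B - 2(q_F + q_K) = 0.
Flint's profit: π_F = (287 - 2Q)q_F - (72q_F). Setting ∂π_F/∂q_F = 0: 215 - 4q_F - 2(q_B + q_K) = 0.
Kestrel's first-order condition: 205 - 4q_K - 2(q_B + q_F) = 0.
Adding the 3 first-order conditions: 607 − 8Q = 0, so Q = 607/8.
Back-substituting: q_B = (187 − 607/4)/2 = 141/8, q_F = (215 − 607/4)/2 = 253/8, q_K = (205 − 607/4)/2 = 213/8.

31.63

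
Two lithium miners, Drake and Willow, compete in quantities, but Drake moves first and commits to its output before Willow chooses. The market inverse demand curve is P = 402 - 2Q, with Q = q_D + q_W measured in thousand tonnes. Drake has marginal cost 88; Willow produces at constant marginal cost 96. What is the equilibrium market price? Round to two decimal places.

The follower Willow best-responds to any q_D: π_W = (402 - 2Q)q_W - 96q_W.
Setting the follower's marginal profit to zero, 306 - 2q_D - 4q_W = 0, i.e. q_W = (306 - 2q_D)/4.
Drake substitutes q_W(q_D) into its own profit: π_D = q_D(402 - 2q_D - (306 - 2q_D)/2) - 88q_D = (249 - q_D)q_D - 88q_D.
Maximising: ∂π_D/∂q_D = 161 - 2q_D = 0, giving q_D = 161/2.
Then q_W = (306 - 2·(161/2))/4 = 145/4.
Total output Q = 467/4, so price P = 402 - 2·(467/4) = 337/2.

168.50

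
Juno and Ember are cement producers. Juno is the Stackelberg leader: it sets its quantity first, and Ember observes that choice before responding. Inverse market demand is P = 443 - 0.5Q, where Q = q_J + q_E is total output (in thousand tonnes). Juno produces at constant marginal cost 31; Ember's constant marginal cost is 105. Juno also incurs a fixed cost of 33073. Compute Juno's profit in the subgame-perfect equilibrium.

The follower Ember best-responds to any q_J: π_E = (443 - 0.5Q)q_E - 105q_E.
∂π_E/∂q_E = 338 - (1/2)q_J - q_E = 0 gives the reaction function q_E = (338 - (1/2)q_J).
Juno substitutes q_E(q_J) into its own profit: π_J = q_J(443 - (1/2)q_J - (338 - (1/2)q_J)/2) - 31q_J = (274 - (1/4)q_J)q_J - 31q_J.
Leader FOC: 243 - (1/2)q_J = 0, so q_J = 486.
Then q_E = (338 - (1/2)·486) = 95.
Price P = 443 - (1/2)·581 = 305/2.
Juno's profit: (305/2 - 31)·486 - 33073 = 25976.

25976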